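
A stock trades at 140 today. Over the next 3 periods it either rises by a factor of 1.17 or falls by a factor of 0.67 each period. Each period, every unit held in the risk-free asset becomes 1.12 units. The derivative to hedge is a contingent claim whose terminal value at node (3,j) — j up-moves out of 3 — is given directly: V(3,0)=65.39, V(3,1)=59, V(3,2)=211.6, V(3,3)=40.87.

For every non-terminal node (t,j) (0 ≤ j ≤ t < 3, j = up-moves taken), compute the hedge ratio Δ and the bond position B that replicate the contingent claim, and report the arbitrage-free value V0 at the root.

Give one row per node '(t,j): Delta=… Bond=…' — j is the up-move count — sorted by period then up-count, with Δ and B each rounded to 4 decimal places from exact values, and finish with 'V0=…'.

No-arbitrage ⇒ martingale measure with p* = (R−d)/(u−d) = 0.9000.
Terminal values V(3,·): V(3,0)=65.3900, V(3,1)=59.0000, V(3,2)=211.6000, V(3,3)=40.8700
(2,0): S=62.8460. Δ = (V_up−V_dn)/(S_up−S_dn) = (59.0000−65.3900)/(73.5298−42.1068) = -0.2034. V = [p*·59.0000 + (1−p*)·65.3900]/1.12 = 53.2491. B = V − Δ·S = 66.0291.
(2,1): S=109.7460. Δ = (V_up−V_dn)/(S_up−S_dn) = (211.6000−59.0000)/(128.4028−73.5298) = 2.7810. V = [p*·211.6000 + (1−p*)·59.0000]/1.12 = 175.3036. B = V − Δ·S = -129.8964.
(2,2): S=191.6460. Δ = (V_up−V_dn)/(S_up−S_dn) = (40.8700−211.6000)/(224.2258−128.4028) = -1.7817. V = [p*·40.8700 + (1−p*)·211.6000]/1.12 = 51.7348. B = V − Δ·S = 393.1948.
(1,0): S=93.8000. Δ = (V_up−V_dn)/(S_up−S_dn) = (175.3036−53.2491)/(109.7460−62.8460) = 2.6024. V = [p*·175.3036 + (1−p*)·53.2491]/1.12 = 145.6233. B = V − Δ·S = -98.4856.
(1,1): S=163.8000. Δ = (V_up−V_dn)/(S_up−S_dn) = (51.7348−175.3036)/(191.6460−109.7460) = -1.5088. V = [p*·51.7348 + (1−p*)·175.3036]/1.12 = 57.2247. B = V − Δ·S = 304.3622.
(0,0): S=140.0000. Δ = (V_up−V_dn)/(S_up−S_dn) = (57.2247−145.6233)/(163.8000−93.8000) = -1.2628. V = [p*·57.2247 + (1−p*)·145.6233]/1.12 = 58.9862. B = V − Δ·S = 235.7834.
Self-financing check: at every node Δ·S+B equals the discounted successor values.

(0,0): Delta=-1.2628 Bond=235.7834
(1,0): Delta=2.6024 Bond=-98.4856
(1,1): Delta=-1.5088 Bond=304.3622
(2,0): Delta=-0.2034 Bond=66.0291
(2,1): Delta=2.7810 Bond=-129.8964
(2,2): Delta=-1.7817 Bond=393.1948
V0=58.9862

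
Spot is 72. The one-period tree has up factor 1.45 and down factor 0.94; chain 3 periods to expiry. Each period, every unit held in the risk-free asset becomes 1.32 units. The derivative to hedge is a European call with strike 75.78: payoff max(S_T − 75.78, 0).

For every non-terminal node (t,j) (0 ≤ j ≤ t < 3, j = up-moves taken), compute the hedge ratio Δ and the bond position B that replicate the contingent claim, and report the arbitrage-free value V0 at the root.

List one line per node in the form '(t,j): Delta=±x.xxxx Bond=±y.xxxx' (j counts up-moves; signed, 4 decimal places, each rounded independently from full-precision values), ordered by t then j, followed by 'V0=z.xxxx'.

Under the risk-neutral measure, an up-move has probability p* = (R−d)/(u−d) = 0.7451 and values discount at R = 1.32.
At expiry t=3: V(3,0)=0.0000, V(3,1)=16.4678, V(3,2)=66.5172, V(3,3)=143.7210
  t=2,j=0: stock 63.6192 → up 92.2478 (V=16.4678), down 59.8020 (V=0.0000). Price 9.2956; hedge Δ=0.5075, bond B=-22.9943.
  t=2,j=1: stock 98.1360 → up 142.2972 (V=66.5172), down 92.2478 (V=16.4678). Price 40.7269; hedge Δ=1.0000, bond B=-57.4091.
  t=2,j=2: stock 151.3800 → up 219.5010 (V=143.7210), down 142.2972 (V=66.5172). Price 93.9709; hedge Δ=1.0000, bond B=-57.4091.
  t=1,j=0: stock 67.6800 → up 98.1360 (V=40.7269), down 63.6192 (V=9.2956). Price 24.7841; hedge Δ=0.9106, bond B=-36.8460.
  t=1,j=1: stock 104.4000 → up 151.3800 (V=93.9709), down 98.1360 (V=40.7269). Price 60.9083; hedge Δ=1.0000, bond B=-43.4917.
  t=0,j=0: stock 72.0000 → up 104.4000 (V=60.9083), down 67.6800 (V=24.7841). Price 39.1668; hedge Δ=0.9838, bond B=-31.6649.
Root portfolio cost Δ·72+B reproduces V0=39.1668.

(0,0): Delta=0.9838 Bond=-31.6649
(1,0): Delta=0.9106 Bond=-36.8460
(1,1): Delta=1.0000 Bond=-43.4917
(2,0): Delta=0.5075 Bond=-22.9943
(2,1): Delta=1.0000 Bond=-57.4091
(2,2): Delta=1.0000 Bond=-57.4091
V0=39.1668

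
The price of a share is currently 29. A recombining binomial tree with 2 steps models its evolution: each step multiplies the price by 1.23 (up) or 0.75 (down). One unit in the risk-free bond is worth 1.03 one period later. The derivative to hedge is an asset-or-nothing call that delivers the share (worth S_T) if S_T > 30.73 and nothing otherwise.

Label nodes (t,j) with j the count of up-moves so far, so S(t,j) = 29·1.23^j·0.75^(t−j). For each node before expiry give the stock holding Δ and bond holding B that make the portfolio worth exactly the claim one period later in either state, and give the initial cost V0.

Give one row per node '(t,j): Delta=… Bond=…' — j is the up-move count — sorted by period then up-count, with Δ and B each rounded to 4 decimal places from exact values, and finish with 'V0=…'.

No-arbitrage ⇒ martingale measure with p* = (R−d)/(u−d) = 0.5833.
Payoff layer (t=2): V(2,0)=0.0000, V(2,1)=0.0000, V(2,2)=43.8741
Node (1,0) S=21.7500: V=(p*·0.0000+(1−p*)·0.0000)/1.03=0.0000; Δ=(0.0000−0.0000)/(26.7525−16.3125)=0.0000; B=V−Δ·S=0.0000
Node (1,1) S=35.6700: V=(p*·43.8741+(1−p*)·0.0000)/1.03=24.8478; Δ=(43.8741−0.0000)/(43.8741−26.7525)=2.5625; B=V−Δ·S=-66.5566
Node (0,0) S=29.0000: V=(p*·24.8478+(1−p*)·0.0000)/1.03=14.0724; Δ=(24.8478−0.0000)/(35.6700−21.7500)=1.7850; B=V−Δ·S=-37.6939
Each (Δ,B) replicates both successor values, so the strategy is self-financing and V0 is arbitrage-free.

(0,0): Delta=1.7850 Bond=-37.6939
(1,0): Delta=0.0000 Bond=0.0000
(1,1): Delta=2.5625 Bond=-66.5566
V0=14.0724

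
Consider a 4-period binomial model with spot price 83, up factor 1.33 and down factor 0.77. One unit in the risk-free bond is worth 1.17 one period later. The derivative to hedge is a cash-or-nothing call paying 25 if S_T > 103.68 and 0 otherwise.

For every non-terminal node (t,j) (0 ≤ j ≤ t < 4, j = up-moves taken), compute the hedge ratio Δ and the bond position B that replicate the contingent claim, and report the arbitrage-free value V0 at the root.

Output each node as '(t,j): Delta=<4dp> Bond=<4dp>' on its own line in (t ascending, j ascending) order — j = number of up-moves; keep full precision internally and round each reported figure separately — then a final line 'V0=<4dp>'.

(0,0): Delta=0.1469 Bond=-3.1603
(1,0): Delta=0.2603 Bond=-10.9504
(1,1): Delta=0.1206 Bond=-0.7964
(2,0): Delta=0.0000 Bond=0.0000
(2,1): Delta=0.3206 Bond=-17.9367
(2,2): Delta=0.0743 Bond=5.8702
(3,0): Delta=0.0000 Bond=0.0000
(3,1): Delta=0.0000 Bond=0.0000
(3,2): Delta=0.3949 Bond=-29.3803
(3,3): Delta=0.0000 Bond=21.3675
V0=9.0294

No-arbitrage ⇒ martingale measure with p* = (R−d)/(u−d) = 0.7143.
Terminal values V(4,·): V(4,0)=0.0000, V(4,1)=0.0000, V(4,2)=0.0000, V(4,3)=25.0000, V(4,4)=25.0000
(3,0): S=37.8922. Δ = (V_up−V_dn)/(S_up−S_dn) = (0.0000−0.0000)/(50.3967−29.1770) = 0.0000. V = [p*·0.0000 + (1−p*)·0.0000]/1.17 = 0.0000. B = V − Δ·S = 0.0000.
(3,1): S=65.4502. Δ = (V_up−V_dn)/(S_up−S_dn) = (0.0000−0.0000)/(87.0488−50.3967) = 0.0000. V = [p*·0.0000 + (1−p*)·0.0000]/1.17 = 0.0000. B = V − Δ·S = 0.0000.
(3,2): S=113.0504. Δ = (V_up−V_dn)/(S_up−S_dn) = (25.0000−0.0000)/(150.3570−87.0488) = 0.3949. V = [p*·25.0000 + (1−p*)·0.0000]/1.17 = 15.2625. B = V − Δ·S = -29.3803.
(3,3): S=195.2689. Δ = (V_up−V_dn)/(S_up−S_dn) = (25.0000−25.0000)/(259.7076−150.3570) = 0.0000. V = [p*·25.0000 + (1−p*)·25.0000]/1.17 = 21.3675. B = V − Δ·S = 21.3675.
(2,0): S=49.2107. Δ = (V_up−V_dn)/(S_up−S_dn) = (0.0000−0.0000)/(65.4502−37.8922) = 0.0000. V = [p*·0.0000 + (1−p*)·0.0000]/1.17 = 0.0000. B = V − Δ·S = 0.0000.
(2,1): S=85.0003. Δ = (V_up−V_dn)/(S_up−S_dn) = (15.2625−0.0000)/(113.0504−65.4502) = 0.3206. V = [p*·15.2625 + (1−p*)·0.0000]/1.17 = 9.3178. B = V − Δ·S = -17.9367.
(2,2): S=146.8187. Δ = (V_up−V_dn)/(S_up−S_dn) = (21.3675−15.2625)/(195.2689−113.0504) = 0.0743. V = [p*·21.3675 + (1−p*)·15.2625]/1.17 = 16.7720. B = V − Δ·S = 5.8702.
(1,0): S=63.9100. Δ = (V_up−V_dn)/(S_up−S_dn) = (9.3178−0.0000)/(85.0003−49.2107) = 0.2603. V = [p*·9.3178 + (1−p*)·0.0000]/1.17 = 5.6885. B = V − Δ·S = -10.9504.
(1,1): S=110.3900. Δ = (V_up−V_dn)/(S_up−S_dn) = (16.7720−9.3178)/(146.8187−85.0003) = 0.1206. V = [p*·16.7720 + (1−p*)·9.3178]/1.17 = 12.5147. B = V − Δ·S = -0.7964.
(0,0): S=83.0000. Δ = (V_up−V_dn)/(S_up−S_dn) = (12.5147−5.6885)/(110.3900−63.9100) = 0.1469. V = [p*·12.5147 + (1−p*)·5.6885]/1.17 = 9.0294. B = V − Δ·S = -3.1603.
Root portfolio cost Δ·83+B reproduces V0=9.0294.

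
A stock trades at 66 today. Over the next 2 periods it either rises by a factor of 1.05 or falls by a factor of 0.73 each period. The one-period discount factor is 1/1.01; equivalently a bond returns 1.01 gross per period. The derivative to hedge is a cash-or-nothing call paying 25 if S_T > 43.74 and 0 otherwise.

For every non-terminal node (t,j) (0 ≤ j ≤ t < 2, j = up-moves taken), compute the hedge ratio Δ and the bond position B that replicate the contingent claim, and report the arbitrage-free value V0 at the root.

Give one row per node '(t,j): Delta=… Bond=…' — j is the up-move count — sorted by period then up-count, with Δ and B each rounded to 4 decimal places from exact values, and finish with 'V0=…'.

No-arbitrage ⇒ martingale measure with p* = (R−d)/(u−d) = 0.8750.
Terminal payoffs: V(2,0)=0.0000, V(2,1)=25.0000, V(2,2)=25.0000
Node (1,0) S=48.1800: V=(p*·25.0000+(1−p*)·0.0000)/1.01=21.6584; Δ=(25.0000−0.0000)/(50.5890−35.1714)=1.6215; B=V−Δ·S=-56.4666
Node (1,1) S=69.3000: V=(p*·25.0000+(1−p*)·25.0000)/1.01=24.7525; Δ=(25.0000−25.0000)/(72.7650−50.5890)=0.0000; B=V−Δ·S=24.7525
Node (0,0) S=66.0000: V=(p*·24.7525+(1−p*)·21.6584)/1.01=24.1245; Δ=(24.7525−21.6584)/(69.3000−48.1800)=0.1465; B=V−Δ·S=14.4555
Self-financing check: at every node Δ·S+B equals the discounted successor values.

(0,0): Delta=0.1465 Bond=14.4555
(1,0): Delta=1.6215 Bond=-56.4666
(1,1): Delta=0.0000 Bond=24.7525
V0=24.1245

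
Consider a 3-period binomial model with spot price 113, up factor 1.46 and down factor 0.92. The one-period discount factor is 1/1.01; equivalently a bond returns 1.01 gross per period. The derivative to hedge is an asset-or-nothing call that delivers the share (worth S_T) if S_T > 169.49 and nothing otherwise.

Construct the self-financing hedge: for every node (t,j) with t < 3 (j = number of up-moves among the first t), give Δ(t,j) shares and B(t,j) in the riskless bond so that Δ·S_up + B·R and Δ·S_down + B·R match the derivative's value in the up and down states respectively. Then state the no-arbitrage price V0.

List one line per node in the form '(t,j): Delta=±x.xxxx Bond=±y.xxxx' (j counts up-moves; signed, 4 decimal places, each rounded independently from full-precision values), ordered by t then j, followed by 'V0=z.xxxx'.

(0,0): Delta=1.0469 Bond=-101.7887
(1,0): Delta=0.6514 Bond=-61.6839
(1,1): Delta=2.2932 Bond=-308.4197
(2,0): Delta=0.0000 Bond=0.0000
(2,1): Delta=2.7037 Bond=-373.8046
(2,2): Delta=1.0000 Bond=0.0000
V0=16.5166

Since d<R<u, set p* = (R−d)/(u−d) = 0.1667; price each node as the discounted p*-expectation of its children.
Payoff layer (t=3): V(3,0)=0.0000, V(3,1)=0.0000, V(3,2)=221.6011, V(3,3)=351.6714
Node (2,0) S=95.6432: V=(p*·0.0000+(1−p*)·0.0000)/1.01=0.0000; Δ=(0.0000−0.0000)/(139.6391−87.9917)=0.0000; B=V−Δ·S=0.0000
Node (2,1) S=151.7816: V=(p*·221.6011+(1−p*)·0.0000)/1.01=36.5678; Δ=(221.6011−0.0000)/(221.6011−139.6391)=2.7037; B=V−Δ·S=-373.8046
Node (2,2) S=240.8708: V=(p*·351.6714+(1−p*)·221.6011)/1.01=240.8708; Δ=(351.6714−221.6011)/(351.6714−221.6011)=1.0000; B=V−Δ·S=0.0000
Node (1,0) S=103.9600: V=(p*·36.5678+(1−p*)·0.0000)/1.01=6.0343; Δ=(36.5678−0.0000)/(151.7816−95.6432)=0.6514; B=V−Δ·S=-61.6839
Node (1,1) S=164.9800: V=(p*·240.8708+(1−p*)·36.5678)/1.01=69.9191; Δ=(240.8708−36.5678)/(240.8708−151.7816)=2.2932; B=V−Δ·S=-308.4197
Node (0,0) S=113.0000: V=(p*·69.9191+(1−p*)·6.0343)/1.01=16.5166; Δ=(69.9191−6.0343)/(164.9800−103.9600)=1.0469; B=V−Δ·S=-101.7887
Self-financing check: at every node Δ·S+B equals the discounted successor values.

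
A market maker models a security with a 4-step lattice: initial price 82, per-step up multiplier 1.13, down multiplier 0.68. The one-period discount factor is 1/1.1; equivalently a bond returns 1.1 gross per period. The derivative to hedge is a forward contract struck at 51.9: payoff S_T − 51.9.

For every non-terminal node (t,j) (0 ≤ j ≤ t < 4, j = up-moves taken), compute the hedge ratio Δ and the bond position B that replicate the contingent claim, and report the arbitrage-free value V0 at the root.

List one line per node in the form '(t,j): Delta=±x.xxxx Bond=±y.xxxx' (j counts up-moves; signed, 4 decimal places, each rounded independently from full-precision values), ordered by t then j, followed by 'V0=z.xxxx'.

Under the risk-neutral measure, an up-move has probability p* = (R−d)/(u−d) = 0.9333 and values discount at R = 1.1.
Terminal values V(4,·): V(4,0)=-34.3673, V(4,1)=-22.7647, V(4,2)=-3.4840, V(4,3)=28.5559, V(4,4)=81.7988
  t=3,j=0: stock 25.7834 → up 29.1353 (V=-22.7647), down 17.5327 (V=-34.3673). Price -21.3984; hedge Δ=1.0000, bond B=-47.1818.
  t=3,j=1: stock 42.8460 → up 48.4160 (V=-3.4840), down 29.1353 (V=-22.7647). Price -4.3358; hedge Δ=1.0000, bond B=-47.1818.
  t=3,j=2: stock 71.1999 → up 80.4559 (V=28.5559), down 48.4160 (V=-3.4840). Price 24.0181; hedge Δ=1.0000, bond B=-47.1818.
  t=3,j=3: stock 118.3176 → up 133.6988 (V=81.7988), down 80.4559 (V=28.5559). Price 71.1357; hedge Δ=1.0000, bond B=-47.1818.
  t=2,j=0: stock 37.9168 → up 42.8460 (V=-4.3358), down 25.7834 (V=-21.3984). Price -4.9758; hedge Δ=1.0000, bond B=-42.8926.
  t=2,j=1: stock 63.0088 → up 71.1999 (V=24.0181), down 42.8460 (V=-4.3358). Price 20.1162; hedge Δ=1.0000, bond B=-42.8926.
  t=2,j=2: stock 104.7058 → up 118.3176 (V=71.1357), down 71.1999 (V=24.0181). Price 61.8132; hedge Δ=1.0000, bond B=-42.8926.
  t=1,j=0: stock 55.7600 → up 63.0088 (V=20.1162), down 37.9168 (V=-4.9758). Price 16.7668; hedge Δ=1.0000, bond B=-38.9932.
  t=1,j=1: stock 92.6600 → up 104.7058 (V=61.8132), down 63.0088 (V=20.1162). Price 53.6668; hedge Δ=1.0000, bond B=-38.9932.
  t=0,j=0: stock 82.0000 → up 92.6600 (V=53.6668), down 55.7600 (V=16.7668). Price 46.5516; hedge Δ=1.0000, bond B=-35.4484.
Self-financing check: at every node Δ·S+B equals the discounted successor values.

(0,0): Delta=1.0000 Bond=-35.4484
(1,0): Delta=1.0000 Bond=-38.9932
(1,1): Delta=1.0000 Bond=-38.9932
(2,0): Delta=1.0000 Bond=-42.8926
(2,1): Delta=1.0000 Bond=-42.8926
(2,2): Delta=1.0000 Bond=-42.8926
(3,0): Delta=1.0000 Bond=-47.1818
(3,1): Delta=1.0000 Bond=-47.1818
(3,2): Delta=1.0000 Bond=-47.1818
(3,3): Delta=1.0000 Bond=-47.1818
V0=46.5516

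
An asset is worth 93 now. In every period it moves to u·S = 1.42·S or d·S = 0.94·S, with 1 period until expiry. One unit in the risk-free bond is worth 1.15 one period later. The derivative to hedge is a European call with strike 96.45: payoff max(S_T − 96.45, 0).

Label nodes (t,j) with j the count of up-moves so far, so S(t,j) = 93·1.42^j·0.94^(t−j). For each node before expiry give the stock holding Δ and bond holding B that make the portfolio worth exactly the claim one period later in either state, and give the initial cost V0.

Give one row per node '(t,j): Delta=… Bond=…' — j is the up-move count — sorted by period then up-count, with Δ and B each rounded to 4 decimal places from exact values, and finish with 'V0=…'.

The replicating-portfolio and risk-neutral prices coincide; use p* = (1.15−0.94)/(1.42−0.94) = 0.4375 for the latter.
Payoff layer (t=1): V(1,0)=0.0000, V(1,1)=35.6100
Node (0,0) S=93.0000: V=(p*·35.6100+(1−p*)·0.0000)/1.15=13.5473; Δ=(35.6100−0.0000)/(132.0600−87.4200)=0.7977; B=V−Δ·S=-60.6402
Self-financing check: at every node Δ·S+B equals the discounted successor values.

(0,0): Delta=0.7977 Bond=-60.6402
V0=13.5473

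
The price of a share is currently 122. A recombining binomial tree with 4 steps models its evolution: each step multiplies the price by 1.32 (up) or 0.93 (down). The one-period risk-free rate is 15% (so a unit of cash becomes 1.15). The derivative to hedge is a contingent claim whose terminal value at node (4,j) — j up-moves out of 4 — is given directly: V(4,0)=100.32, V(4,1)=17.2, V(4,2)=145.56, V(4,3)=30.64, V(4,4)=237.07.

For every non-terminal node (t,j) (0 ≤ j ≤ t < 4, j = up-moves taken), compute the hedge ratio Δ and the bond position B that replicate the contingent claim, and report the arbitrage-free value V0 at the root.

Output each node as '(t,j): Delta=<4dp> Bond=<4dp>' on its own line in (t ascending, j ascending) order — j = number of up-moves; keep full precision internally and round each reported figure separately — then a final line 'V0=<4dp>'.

The replicating-portfolio and risk-neutral prices coincide; use p* = (1.15−0.93)/(1.32−0.93) = 0.5641 for the latter.
Terminal values V(4,·): V(4,0)=100.3200, V(4,1)=17.2000, V(4,2)=145.5600, V(4,3)=30.6400, V(4,4)=237.0700
  t=3,j=0: stock 98.1316 → up 129.5337 (V=17.2000), down 91.2623 (V=100.3200). Price 46.4624; hedge Δ=-2.1719, bond B=259.5906.
  t=3,j=1: stock 139.2835 → up 183.8542 (V=145.5600), down 129.5337 (V=17.2000). Price 77.9202; hedge Δ=2.3630, bond B=-251.2080.
  t=3,j=2: stock 197.6927 → up 260.9544 (V=30.6400), down 183.8542 (V=145.5600). Price 70.2029; hedge Δ=-1.4905, bond B=364.8696.
  t=3,j=3: stock 280.5961 → up 370.3868 (V=237.0700), down 260.9544 (V=30.6400). Price 127.9023; hedge Δ=1.8864, bond B=-401.4054.
  t=2,j=0: stock 105.5178 → up 139.2835 (V=77.9202), down 98.1316 (V=46.4624). Price 55.8329; hedge Δ=0.7644, bond B=-24.8280.
  t=2,j=1: stock 149.7672 → up 197.6927 (V=70.2029), down 139.2835 (V=77.9202). Price 63.9712; hedge Δ=-0.1321, bond B=83.7591.
  t=2,j=2: stock 212.5728 → up 280.5961 (V=127.9023), down 197.6927 (V=70.2029). Price 89.3490; hedge Δ=0.6960, bond B=-58.5983.
  t=1,j=0: stock 113.4600 → up 149.7672 (V=63.9712), down 105.5178 (V=55.8329). Price 52.5424; hedge Δ=0.1839, bond B=31.6750.
  t=1,j=1: stock 161.0400 → up 212.5728 (V=89.3490), down 149.7672 (V=63.9712). Price 68.0755; hedge Δ=0.4041, bond B=3.0043.
  t=0,j=0: stock 122.0000 → up 161.0400 (V=68.0755), down 113.4600 (V=52.5424). Price 53.3084; hedge Δ=0.3265, bond B=13.4798.
Check: Δ(0,0)·S0 + B(0,0) = 53.3084 = V0.

(0,0): Delta=0.3265 Bond=13.4798
(1,0): Delta=0.1839 Bond=31.6750
(1,1): Delta=0.4041 Bond=3.0043
(2,0): Delta=0.7644 Bond=-24.8280
(2,1): Delta=-0.1321 Bond=83.7591
(2,2): Delta=0.6960 Bond=-58.5983
(3,0): Delta=-2.1719 Bond=259.5906
(3,1): Delta=2.3630 Bond=-251.2080
(3,2): Delta=-1.4905 Bond=364.8696
(3,3): Delta=1.8864 Bond=-401.4054
V0=53.3084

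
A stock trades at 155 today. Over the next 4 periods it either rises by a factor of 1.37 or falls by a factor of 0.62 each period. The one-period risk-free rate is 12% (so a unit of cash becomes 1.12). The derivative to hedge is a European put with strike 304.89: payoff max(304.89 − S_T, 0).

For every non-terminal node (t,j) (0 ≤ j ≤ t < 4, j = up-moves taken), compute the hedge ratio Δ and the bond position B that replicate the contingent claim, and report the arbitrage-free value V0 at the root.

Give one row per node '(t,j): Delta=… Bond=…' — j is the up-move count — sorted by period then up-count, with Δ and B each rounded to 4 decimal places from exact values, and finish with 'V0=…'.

The replicating-portfolio and risk-neutral prices coincide; use p* = (1.12−0.62)/(1.37−0.62) = 0.6667 for the latter.
Payoff layer (t=4): V(4,0)=281.9867, V(4,1)=254.2810, V(4,2)=193.0605, V(4,3)=57.7830, V(4,4)=0.0000
Node (3,0) S=36.9408: V=(p*·254.2810+(1−p*)·281.9867)/1.12=235.2824; Δ=(254.2810−281.9867)/(50.6090−22.9033)=-1.0000; B=V−Δ·S=272.2232
Node (3,1) S=81.6273: V=(p*·193.0605+(1−p*)·254.2810)/1.12=190.5959; Δ=(193.0605−254.2810)/(111.8295−50.6090)=-1.0000; B=V−Δ·S=272.2232
Node (3,2) S=180.3701: V=(p*·57.7830+(1−p*)·193.0605)/1.12=91.8531; Δ=(57.7830−193.0605)/(247.1070−111.8295)=-1.0000; B=V−Δ·S=272.2232
Node (3,3) S=398.5597: V=(p*·0.0000+(1−p*)·57.7830)/1.12=17.1973; Δ=(0.0000−57.7830)/(546.0268−247.1070)=-0.1933; B=V−Δ·S=94.2413
Node (2,0) S=59.5820: V=(p*·190.5959+(1−p*)·235.2824)/1.12=183.4744; Δ=(190.5959−235.2824)/(81.6273−36.9408)=-1.0000; B=V−Δ·S=243.0564
Node (2,1) S=131.6570: V=(p*·91.8531+(1−p*)·190.5959)/1.12=111.3994; Δ=(91.8531−190.5959)/(180.3701−81.6273)=-1.0000; B=V−Δ·S=243.0564
Node (2,2) S=290.9195: V=(p*·17.1973+(1−p*)·91.8531)/1.12=37.5737; Δ=(17.1973−91.8531)/(398.5597−180.3701)=-0.3422; B=V−Δ·S=137.1148
Node (1,0) S=96.1000: V=(p*·111.3994+(1−p*)·183.4744)/1.12=120.9147; Δ=(111.3994−183.4744)/(131.6570−59.5820)=-1.0000; B=V−Δ·S=217.0147
Node (1,1) S=212.3500: V=(p*·37.5737+(1−p*)·111.3994)/1.12=55.5199; Δ=(37.5737−111.3994)/(290.9195−131.6570)=-0.4635; B=V−Δ·S=153.9542
Node (0,0) S=155.0000: V=(p*·55.5199+(1−p*)·120.9147)/1.12=69.0341; Δ=(55.5199−120.9147)/(212.3500−96.1000)=-0.5625; B=V−Δ·S=156.2271
Check: Δ(0,0)·S0 + B(0,0) = 69.0341 = V0.

(0,0): Delta=-0.5625 Bond=156.2271
(1,0): Delta=-1.0000 Bond=217.0147
(1,1): Delta=-0.4635 Bond=153.9542
(2,0): Delta=-1.0000 Bond=243.0564
(2,1): Delta=-1.0000 Bond=243.0564
(2,2): Delta=-0.3422 Bond=137.1148
(3,0): Delta=-1.0000 Bond=272.2232
(3,1): Delta=-1.0000 Bond=272.2232
(3,2): Delta=-1.0000 Bond=272.2232
(3,3): Delta=-0.1933 Bond=94.2413
V0=69.0341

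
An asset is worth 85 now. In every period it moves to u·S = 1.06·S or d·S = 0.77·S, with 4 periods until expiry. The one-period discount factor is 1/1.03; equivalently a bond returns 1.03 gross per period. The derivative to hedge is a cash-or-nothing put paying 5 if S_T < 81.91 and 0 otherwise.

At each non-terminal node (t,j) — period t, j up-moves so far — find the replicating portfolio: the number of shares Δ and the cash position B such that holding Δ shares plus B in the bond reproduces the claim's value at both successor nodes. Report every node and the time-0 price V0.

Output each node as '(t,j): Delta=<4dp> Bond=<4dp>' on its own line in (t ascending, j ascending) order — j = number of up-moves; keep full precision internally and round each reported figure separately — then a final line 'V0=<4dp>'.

Under the risk-neutral measure, an up-move has probability p* = (R−d)/(u−d) = 0.8966 and values discount at R = 1.03.
Payoff layer (t=4): V(4,0)=5.0000, V(4,1)=5.0000, V(4,2)=5.0000, V(4,3)=5.0000, V(4,4)=0.0000
(3,0): S=38.8053. Δ = (V_up−V_dn)/(S_up−S_dn) = (5.0000−5.0000)/(41.1336−29.8801) = 0.0000. V = [p*·5.0000 + (1−p*)·5.0000]/1.03 = 4.8544. B = V − Δ·S = 4.8544.
(3,1): S=53.4203. Δ = (V_up−V_dn)/(S_up−S_dn) = (5.0000−5.0000)/(56.6255−41.1336) = 0.0000. V = [p*·5.0000 + (1−p*)·5.0000]/1.03 = 4.8544. B = V − Δ·S = 4.8544.
(3,2): S=73.5396. Δ = (V_up−V_dn)/(S_up−S_dn) = (5.0000−5.0000)/(77.9520−56.6255) = 0.0000. V = [p*·5.0000 + (1−p*)·5.0000]/1.03 = 4.8544. B = V − Δ·S = 4.8544.
(3,3): S=101.2364. Δ = (V_up−V_dn)/(S_up−S_dn) = (0.0000−5.0000)/(107.3105−77.9520) = -0.1703. V = [p*·0.0000 + (1−p*)·5.0000]/1.03 = 0.5022. B = V − Δ·S = 17.7436.
(2,0): S=50.3965. Δ = (V_up−V_dn)/(S_up−S_dn) = (4.8544−4.8544)/(53.4203−38.8053) = 0.0000. V = [p*·4.8544 + (1−p*)·4.8544]/1.03 = 4.7130. B = V − Δ·S = 4.7130.
(2,1): S=69.3770. Δ = (V_up−V_dn)/(S_up−S_dn) = (4.8544−4.8544)/(73.5396−53.4203) = 0.0000. V = [p*·4.8544 + (1−p*)·4.8544]/1.03 = 4.7130. B = V − Δ·S = 4.7130.
(2,2): S=95.5060. Δ = (V_up−V_dn)/(S_up−S_dn) = (0.5022−4.8544)/(101.2364−73.5396) = -0.1571. V = [p*·0.5022 + (1−p*)·4.8544]/1.03 = 0.9247. B = V − Δ·S = 15.9322.
(1,0): S=65.4500. Δ = (V_up−V_dn)/(S_up−S_dn) = (4.7130−4.7130)/(69.3770−50.3965) = 0.0000. V = [p*·4.7130 + (1−p*)·4.7130]/1.03 = 4.5757. B = V − Δ·S = 4.5757.
(1,1): S=90.1000. Δ = (V_up−V_dn)/(S_up−S_dn) = (0.9247−4.7130)/(95.5060−69.3770) = -0.1450. V = [p*·0.9247 + (1−p*)·4.7130]/1.03 = 1.2782. B = V − Δ·S = 14.3414.
(0,0): S=85.0000. Δ = (V_up−V_dn)/(S_up−S_dn) = (1.2782−4.5757)/(90.1000−65.4500) = -0.1338. V = [p*·1.2782 + (1−p*)·4.5757]/1.03 = 1.5722. B = V − Δ·S = 12.9428.
The time-0 hedge costs 1.5722, which is the no-arbitrage price.

(0,0): Delta=-0.1338 Bond=12.9428
(1,0): Delta=0.0000 Bond=4.5757
(1,1): Delta=-0.1450 Bond=14.3414
(2,0): Delta=0.0000 Bond=4.7130
(2,1): Delta=0.0000 Bond=4.7130
(2,2): Delta=-0.1571 Bond=15.9322
(3,0): Delta=0.0000 Bond=4.8544
(3,1): Delta=0.0000 Bond=4.8544
(3,2): Delta=0.0000 Bond=4.8544
(3,3): Delta=-0.1703 Bond=17.7436
V0=1.5722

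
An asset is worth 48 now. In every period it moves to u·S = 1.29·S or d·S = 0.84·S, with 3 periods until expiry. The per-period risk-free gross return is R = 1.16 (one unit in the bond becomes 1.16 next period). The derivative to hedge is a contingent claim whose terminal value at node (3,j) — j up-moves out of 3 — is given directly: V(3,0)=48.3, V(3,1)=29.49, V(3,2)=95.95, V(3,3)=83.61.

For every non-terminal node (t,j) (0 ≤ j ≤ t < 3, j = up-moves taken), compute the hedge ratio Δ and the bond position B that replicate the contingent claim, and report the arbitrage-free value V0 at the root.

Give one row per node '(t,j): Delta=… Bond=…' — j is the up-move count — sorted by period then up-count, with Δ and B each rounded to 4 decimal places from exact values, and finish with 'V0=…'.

Risk-neutral probability p* = (R−d)/(u−d) = (1.16−0.84)/(1.29−0.84) = 0.7111.
Terminal payoffs: V(3,0)=48.3000, V(3,1)=29.4900, V(3,2)=95.9500, V(3,3)=83.6100
Node (2,0) S=33.8688: V=(p*·29.4900+(1−p*)·48.3000)/1.16=30.1069; Δ=(29.4900−48.3000)/(43.6908−28.4498)=-1.2342; B=V−Δ·S=71.9069
Node (2,1) S=52.0128: V=(p*·95.9500+(1−p*)·29.4900)/1.16=66.1642; Δ=(95.9500−29.4900)/(67.0965−43.6908)=2.8395; B=V−Δ·S=-81.5247
Node (2,2) S=79.8768: V=(p*·83.6100+(1−p*)·95.9500)/1.16=75.1508; Δ=(83.6100−95.9500)/(103.0411−67.0965)=-0.3433; B=V−Δ·S=102.5730
Node (1,0) S=40.3200: V=(p*·66.1642+(1−p*)·30.1069)/1.16=48.0583; Δ=(66.1642−30.1069)/(52.0128−33.8688)=1.9873; B=V−Δ·S=-32.0690
Node (1,1) S=61.9200: V=(p*·75.1508+(1−p*)·66.1642)/1.16=62.5471; Δ=(75.1508−66.1642)/(79.8768−52.0128)=0.3225; B=V−Δ·S=42.5769
Node (0,0) S=48.0000: V=(p*·62.5471+(1−p*)·48.0583)/1.16=50.3116; Δ=(62.5471−48.0583)/(61.9200−40.3200)=0.6708; B=V−Δ·S=18.1143
Self-financing check: at every node Δ·S+B equals the discounted successor values.

(0,0): Delta=0.6708 Bond=18.1143
(1,0): Delta=1.9873 Bond=-32.0690
(1,1): Delta=0.3225 Bond=42.5769
(2,0): Delta=-1.2342 Bond=71.9069
(2,1): Delta=2.8395 Bond=-81.5247
(2,2): Delta=-0.3433 Bond=102.5730
V0=50.3116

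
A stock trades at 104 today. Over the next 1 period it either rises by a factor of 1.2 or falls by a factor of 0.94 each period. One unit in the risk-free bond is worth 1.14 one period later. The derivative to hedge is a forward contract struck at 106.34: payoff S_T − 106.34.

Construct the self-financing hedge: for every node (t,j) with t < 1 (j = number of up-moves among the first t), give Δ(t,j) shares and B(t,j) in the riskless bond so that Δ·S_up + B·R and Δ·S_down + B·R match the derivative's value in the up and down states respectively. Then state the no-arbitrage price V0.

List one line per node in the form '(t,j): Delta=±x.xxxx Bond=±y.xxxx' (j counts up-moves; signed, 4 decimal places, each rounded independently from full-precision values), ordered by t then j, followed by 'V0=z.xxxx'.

(0,0): Delta=1.0000 Bond=-93.2807
V0=10.7193

No-arbitrage ⇒ martingale measure with p* = (R−d)/(u−d) = 0.7692.
Terminal payoffs: V(1,0)=-8.5800, V(1,1)=18.4600
  t=0,j=0: stock 104.0000 → up 124.8000 (V=18.4600), down 97.7600 (V=-8.5800). Price 10.7193; hedge Δ=1.0000, bond B=-93.2807.
Self-financing check: at every node Δ·S+B equals the discounted successor values.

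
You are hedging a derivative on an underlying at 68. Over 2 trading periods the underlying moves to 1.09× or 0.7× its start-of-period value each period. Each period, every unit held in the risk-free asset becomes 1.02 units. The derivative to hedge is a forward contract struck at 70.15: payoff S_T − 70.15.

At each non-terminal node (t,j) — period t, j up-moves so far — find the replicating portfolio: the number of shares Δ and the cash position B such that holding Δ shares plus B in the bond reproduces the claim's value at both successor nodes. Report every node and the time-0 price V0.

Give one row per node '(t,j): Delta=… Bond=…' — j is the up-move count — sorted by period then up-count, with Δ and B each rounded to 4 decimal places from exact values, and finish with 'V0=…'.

(0,0): Delta=1.0000 Bond=-67.4260
(1,0): Delta=1.0000 Bond=-68.7745
(1,1): Delta=1.0000 Bond=-68.7745
V0=0.5740

Since d<R<u, set p* = (R−d)/(u−d) = 0.8205; price each node as the discounted p*-expectation of its children.
Terminal values V(2,·): V(2,0)=-36.8300, V(2,1)=-18.2660, V(2,2)=10.6408
(1,0): S=47.6000. Δ = (V_up−V_dn)/(S_up−S_dn) = (-18.2660−-36.8300)/(51.8840−33.3200) = 1.0000. V = [p*·-18.2660 + (1−p*)·-36.8300]/1.02 = -21.1745. B = V − Δ·S = -68.7745.
(1,1): S=74.1200. Δ = (V_up−V_dn)/(S_up−S_dn) = (10.6408−-18.2660)/(80.7908−51.8840) = 1.0000. V = [p*·10.6408 + (1−p*)·-18.2660]/1.02 = 5.3455. B = V − Δ·S = -68.7745.
(0,0): S=68.0000. Δ = (V_up−V_dn)/(S_up−S_dn) = (5.3455−-21.1745)/(74.1200−47.6000) = 1.0000. V = [p*·5.3455 + (1−p*)·-21.1745]/1.02 = 0.5740. B = V − Δ·S = -67.4260.
The time-0 hedge costs 0.5740, which is the no-arbitrage price.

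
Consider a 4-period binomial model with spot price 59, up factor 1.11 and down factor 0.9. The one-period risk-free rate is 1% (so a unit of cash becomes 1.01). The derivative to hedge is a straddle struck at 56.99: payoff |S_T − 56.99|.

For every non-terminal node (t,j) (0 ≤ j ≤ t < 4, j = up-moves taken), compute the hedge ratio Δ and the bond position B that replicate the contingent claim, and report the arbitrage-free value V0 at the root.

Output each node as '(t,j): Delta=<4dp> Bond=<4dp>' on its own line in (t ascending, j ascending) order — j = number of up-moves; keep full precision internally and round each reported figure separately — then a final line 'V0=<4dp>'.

(0,0): Delta=0.3309 Bond=-9.4623
(1,0): Delta=-0.1712 Bond=17.1078
(1,1): Delta=0.7011 Bond=-33.7976
(2,0): Delta=-0.8044 Bond=47.5395
(2,1): Delta=0.2955 Bond=-10.2309
(2,2): Delta=1.0000 Bond=-55.8671
(3,0): Delta=-1.0000 Bond=56.4257
(3,1): Delta=-0.6603 Bond=40.3687
(3,2): Delta=1.0000 Bond=-56.4257
(3,3): Delta=1.0000 Bond=-56.4257
V0=10.0615

Since d<R<u, set p* = (R−d)/(u−d) = 0.5238; price each node as the discounted p*-expectation of its children.
Payoff layer (t=4): V(4,0)=18.2801, V(4,1)=9.2478, V(4,2)=1.8921, V(4,3)=15.6312, V(4,4)=32.5762
(3,0): S=43.0110. Δ = (V_up−V_dn)/(S_up−S_dn) = (9.2478−18.2801)/(47.7422−38.7099) = -1.0000. V = [p*·9.2478 + (1−p*)·18.2801]/1.01 = 13.4147. B = V − Δ·S = 56.4257.
(3,1): S=53.0469. Δ = (V_up−V_dn)/(S_up−S_dn) = (1.8921−9.2478)/(58.8821−47.7422) = -0.6603. V = [p*·1.8921 + (1−p*)·9.2478]/1.01 = 5.3414. B = V − Δ·S = 40.3687.
(3,2): S=65.4245. Δ = (V_up−V_dn)/(S_up−S_dn) = (15.6312−1.8921)/(72.6212−58.8821) = 1.0000. V = [p*·15.6312 + (1−p*)·1.8921]/1.01 = 8.9988. B = V − Δ·S = -56.4257.
(3,3): S=80.6902. Δ = (V_up−V_dn)/(S_up−S_dn) = (32.5762−15.6312)/(89.5662−72.6212) = 1.0000. V = [p*·32.5762 + (1−p*)·15.6312]/1.01 = 24.2645. B = V − Δ·S = -56.4257.
(2,0): S=47.7900. Δ = (V_up−V_dn)/(S_up−S_dn) = (5.3414−13.4147)/(53.0469−43.0110) = -0.8044. V = [p*·5.3414 + (1−p*)·13.4147]/1.01 = 9.0949. B = V − Δ·S = 47.5395.
(2,1): S=58.9410. Δ = (V_up−V_dn)/(S_up−S_dn) = (8.9988−5.3414)/(65.4245−53.0469) = 0.2955. V = [p*·8.9988 + (1−p*)·5.3414]/1.01 = 7.1853. B = V − Δ·S = -10.2309.
(2,2): S=72.6939. Δ = (V_up−V_dn)/(S_up−S_dn) = (24.2645−8.9988)/(80.6902−65.4245) = 1.0000. V = [p*·24.2645 + (1−p*)·8.9988]/1.01 = 16.8268. B = V − Δ·S = -55.8671.
(1,0): S=53.1000. Δ = (V_up−V_dn)/(S_up−S_dn) = (7.1853−9.0949)/(58.9410−47.7900) = -0.1712. V = [p*·7.1853 + (1−p*)·9.0949]/1.01 = 8.0145. B = V − Δ·S = 17.1078.
(1,1): S=65.4900. Δ = (V_up−V_dn)/(S_up−S_dn) = (16.8268−7.1853)/(72.6939−58.9410) = 0.7011. V = [p*·16.8268 + (1−p*)·7.1853]/1.01 = 12.1145. B = V − Δ·S = -33.7976.
(0,0): S=59.0000. Δ = (V_up−V_dn)/(S_up−S_dn) = (12.1145−8.0145)/(65.4900−53.1000) = 0.3309. V = [p*·12.1145 + (1−p*)·8.0145]/1.01 = 10.0615. B = V − Δ·S = -9.4623.
Root portfolio cost Δ·59+B reproduces V0=10.0615.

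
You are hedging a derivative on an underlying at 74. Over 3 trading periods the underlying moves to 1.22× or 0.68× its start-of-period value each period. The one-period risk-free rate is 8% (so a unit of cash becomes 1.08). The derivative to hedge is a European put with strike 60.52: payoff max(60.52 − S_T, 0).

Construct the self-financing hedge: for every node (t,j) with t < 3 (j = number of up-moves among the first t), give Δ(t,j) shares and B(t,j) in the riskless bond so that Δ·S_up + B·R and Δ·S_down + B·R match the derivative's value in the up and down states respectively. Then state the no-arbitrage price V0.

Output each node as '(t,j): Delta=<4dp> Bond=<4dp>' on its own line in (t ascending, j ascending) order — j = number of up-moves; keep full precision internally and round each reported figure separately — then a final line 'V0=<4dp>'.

(0,0): Delta=-0.1814 Bond=16.1621
(1,0): Delta=-0.6371 Bond=40.3892
(1,1): Delta=-0.0924 Bond=9.4280
(2,0): Delta=-1.0000 Bond=56.0370
(2,1): Delta=-0.5663 Bond=39.2746
(2,2): Delta=0.0000 Bond=0.0000
V0=2.7415

No-arbitrage ⇒ martingale measure with p* = (R−d)/(u−d) = 0.7407.
Terminal values V(3,·): V(3,0)=37.2520, V(3,1)=18.7745, V(3,2)=0.0000, V(3,3)=0.0000
  t=2,j=0: stock 34.2176 → up 41.7455 (V=18.7745), down 23.2680 (V=37.2520). Price 21.8194; hedge Δ=-1.0000, bond B=56.0370.
  t=2,j=1: stock 61.3904 → up 74.8963 (V=0.0000), down 41.7455 (V=18.7745). Price 4.5069; hedge Δ=-0.5663, bond B=39.2746.
  t=2,j=2: stock 110.1416 → up 134.3728 (V=0.0000), down 74.8963 (V=0.0000). Price 0.0000; hedge Δ=0.0000, bond B=0.0000.
  t=1,j=0: stock 50.3200 → up 61.3904 (V=4.5069), down 34.2176 (V=21.8194). Price 8.3290; hedge Δ=-0.6371, bond B=40.3892.
  t=1,j=1: stock 90.2800 → up 110.1416 (V=0.0000), down 61.3904 (V=4.5069). Price 1.0819; hedge Δ=-0.0924, bond B=9.4280.
  t=0,j=0: stock 74.0000 → up 90.2800 (V=1.0819), down 50.3200 (V=8.3290). Price 2.7415; hedge Δ=-0.1814, bond B=16.1621.
Check: Δ(0,0)·S0 + B(0,0) = 2.7415 = V0.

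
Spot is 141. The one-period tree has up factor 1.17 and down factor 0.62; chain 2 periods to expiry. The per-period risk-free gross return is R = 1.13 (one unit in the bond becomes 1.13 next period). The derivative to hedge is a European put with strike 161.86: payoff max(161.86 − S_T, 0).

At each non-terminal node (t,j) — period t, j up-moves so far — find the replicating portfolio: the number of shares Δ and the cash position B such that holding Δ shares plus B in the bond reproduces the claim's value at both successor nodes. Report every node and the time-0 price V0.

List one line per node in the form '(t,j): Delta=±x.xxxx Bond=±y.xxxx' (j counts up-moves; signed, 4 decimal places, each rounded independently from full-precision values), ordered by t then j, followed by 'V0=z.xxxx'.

(0,0): Delta=-0.6703 Bond=101.2563
(1,0): Delta=-1.0000 Bond=143.2389
(1,1): Delta=-0.6566 Bond=112.1592
V0=6.7391

The replicating-portfolio and risk-neutral prices coincide; use p* = (1.13−0.62)/(1.17−0.62) = 0.9273 for the latter.
Terminal values V(2,·): V(2,0)=107.6596, V(2,1)=59.5786, V(2,2)=0.0000
(1,0): S=87.4200. Δ = (V_up−V_dn)/(S_up−S_dn) = (59.5786−107.6596)/(102.2814−54.2004) = -1.0000. V = [p*·59.5786 + (1−p*)·107.6596]/1.13 = 55.8189. B = V − Δ·S = 143.2389.
(1,1): S=164.9700. Δ = (V_up−V_dn)/(S_up−S_dn) = (0.0000−59.5786)/(193.0149−102.2814) = -0.6566. V = [p*·0.0000 + (1−p*)·59.5786]/1.13 = 3.8345. B = V − Δ·S = 112.1592.
(0,0): S=141.0000. Δ = (V_up−V_dn)/(S_up−S_dn) = (3.8345−55.8189)/(164.9700−87.4200) = -0.6703. V = [p*·3.8345 + (1−p*)·55.8189]/1.13 = 6.7391. B = V − Δ·S = 101.2563.
Root portfolio cost Δ·141+B reproduces V0=6.7391.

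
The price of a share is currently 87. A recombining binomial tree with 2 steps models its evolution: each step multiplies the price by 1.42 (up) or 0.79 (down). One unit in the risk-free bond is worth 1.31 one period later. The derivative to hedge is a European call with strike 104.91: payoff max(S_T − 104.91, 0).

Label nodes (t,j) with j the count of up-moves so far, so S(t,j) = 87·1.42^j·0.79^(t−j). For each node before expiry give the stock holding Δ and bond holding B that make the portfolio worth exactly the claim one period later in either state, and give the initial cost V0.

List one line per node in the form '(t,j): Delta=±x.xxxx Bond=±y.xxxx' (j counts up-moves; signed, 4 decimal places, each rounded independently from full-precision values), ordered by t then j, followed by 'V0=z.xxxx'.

(0,0): Delta=0.8106 Bond=-42.5304
(1,0): Delta=0.0000 Bond=0.0000
(1,1): Delta=0.9060 Bond=-67.5006
V0=27.9947

Under the risk-neutral measure, an up-move has probability p* = (R−d)/(u−d) = 0.8254 and values discount at R = 1.31.
Payoff layer (t=2): V(2,0)=0.0000, V(2,1)=0.0000, V(2,2)=70.5168
  t=1,j=0: stock 68.7300 → up 97.5966 (V=0.0000), down 54.2967 (V=0.0000). Price 0.0000; hedge Δ=0.0000, bond B=0.0000.
  t=1,j=1: stock 123.5400 → up 175.4268 (V=70.5168), down 97.5966 (V=0.0000). Price 44.4308; hedge Δ=0.9060, bond B=-67.5006.
  t=0,j=0: stock 87.0000 → up 123.5400 (V=44.4308), down 68.7300 (V=0.0000). Price 27.9947; hedge Δ=0.8106, bond B=-42.5304.
Root portfolio cost Δ·87+B reproduces V0=27.9947.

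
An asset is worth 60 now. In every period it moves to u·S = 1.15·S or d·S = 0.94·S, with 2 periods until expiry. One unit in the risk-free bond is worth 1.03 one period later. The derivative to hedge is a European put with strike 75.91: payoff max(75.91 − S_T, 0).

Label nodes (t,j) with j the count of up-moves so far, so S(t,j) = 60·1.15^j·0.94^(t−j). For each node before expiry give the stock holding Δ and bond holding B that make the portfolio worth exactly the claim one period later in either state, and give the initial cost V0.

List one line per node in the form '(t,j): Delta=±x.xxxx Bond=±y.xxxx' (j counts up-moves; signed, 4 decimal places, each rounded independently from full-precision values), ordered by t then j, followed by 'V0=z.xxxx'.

Since d<R<u, set p* = (R−d)/(u−d) = 0.4286; price each node as the discounted p*-expectation of its children.
Terminal payoffs: V(2,0)=22.8940, V(2,1)=11.0500, V(2,2)=0.0000
(1,0): S=56.4000. Δ = (V_up−V_dn)/(S_up−S_dn) = (11.0500−22.8940)/(64.8600−53.0160) = -1.0000. V = [p*·11.0500 + (1−p*)·22.8940]/1.03 = 17.2990. B = V − Δ·S = 73.6990.
(1,1): S=69.0000. Δ = (V_up−V_dn)/(S_up−S_dn) = (0.0000−11.0500)/(79.3500−64.8600) = -0.7626. V = [p*·0.0000 + (1−p*)·11.0500]/1.03 = 6.1304. B = V − Δ·S = 58.7494.
(0,0): S=60.0000. Δ = (V_up−V_dn)/(S_up−S_dn) = (6.1304−17.2990)/(69.0000−56.4000) = -0.8864. V = [p*·6.1304 + (1−p*)·17.2990]/1.03 = 12.1480. B = V − Δ·S = 65.3321.
Self-financing check: at every node Δ·S+B equals the discounted successor values.

(0,0): Delta=-0.8864 Bond=65.3321
(1,0): Delta=-1.0000 Bond=73.6990
(1,1): Delta=-0.7626 Bond=58.7494
V0=12.1480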